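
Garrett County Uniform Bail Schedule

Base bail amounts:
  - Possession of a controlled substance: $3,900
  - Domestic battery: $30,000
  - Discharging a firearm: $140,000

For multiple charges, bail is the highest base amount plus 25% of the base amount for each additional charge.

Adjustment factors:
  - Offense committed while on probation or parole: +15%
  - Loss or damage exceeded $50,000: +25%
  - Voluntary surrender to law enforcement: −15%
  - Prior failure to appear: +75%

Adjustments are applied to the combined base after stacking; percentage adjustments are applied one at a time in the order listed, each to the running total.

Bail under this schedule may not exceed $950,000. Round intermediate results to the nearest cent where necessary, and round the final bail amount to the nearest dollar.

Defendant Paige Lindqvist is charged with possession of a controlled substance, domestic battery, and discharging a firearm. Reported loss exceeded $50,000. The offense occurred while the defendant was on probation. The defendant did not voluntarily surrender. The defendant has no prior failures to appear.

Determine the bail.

Base amounts from the schedule: possession of a controlled substance $3,900; domestic battery $30,000; discharging a firearm $140,000.
Stacking rule: highest base plus 25% of each additional charge. Highest is discharging a firearm at $140,000. Additional: $3,900 × 25% = $975; $30,000 × 25% = $7,500. Combined base = $140,000 + $8,475 = $148,475.
Offense committed while on probation or parole (+15%): $148,475 × 1.15 = $170,746.25.
Loss or damage exceeded $50,000 (+25%): $170,746.25 × 1.25 = $213,432.81.
$213,432.81 is within the $950,000 maximum.
Rounded to the nearest dollar: $213,433.

$213,433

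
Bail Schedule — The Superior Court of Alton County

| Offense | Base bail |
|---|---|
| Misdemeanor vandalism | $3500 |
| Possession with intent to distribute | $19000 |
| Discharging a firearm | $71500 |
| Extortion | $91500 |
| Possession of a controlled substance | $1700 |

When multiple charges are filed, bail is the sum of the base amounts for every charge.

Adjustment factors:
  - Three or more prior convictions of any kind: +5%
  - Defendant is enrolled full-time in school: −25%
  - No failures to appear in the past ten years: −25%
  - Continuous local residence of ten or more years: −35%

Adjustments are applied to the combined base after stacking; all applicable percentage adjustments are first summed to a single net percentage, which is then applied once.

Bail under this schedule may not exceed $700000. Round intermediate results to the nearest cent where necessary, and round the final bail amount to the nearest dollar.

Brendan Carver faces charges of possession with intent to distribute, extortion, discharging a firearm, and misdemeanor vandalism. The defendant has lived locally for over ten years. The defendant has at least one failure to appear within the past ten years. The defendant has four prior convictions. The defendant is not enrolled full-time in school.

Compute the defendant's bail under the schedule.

Base amounts from the schedule: possession with intent to distribute $19000; extortion $91500; discharging a firearm $71500; misdemeanor vandalism $3500.
Stacking rule: sum of all bases. $19000 + $91500 + $71500 + $3500 = $185500.
Net percentage adjustment: +5% −35% = −30%. $185500 × 0.7 = $129850.
$129850 is within the $700000 maximum.

$129850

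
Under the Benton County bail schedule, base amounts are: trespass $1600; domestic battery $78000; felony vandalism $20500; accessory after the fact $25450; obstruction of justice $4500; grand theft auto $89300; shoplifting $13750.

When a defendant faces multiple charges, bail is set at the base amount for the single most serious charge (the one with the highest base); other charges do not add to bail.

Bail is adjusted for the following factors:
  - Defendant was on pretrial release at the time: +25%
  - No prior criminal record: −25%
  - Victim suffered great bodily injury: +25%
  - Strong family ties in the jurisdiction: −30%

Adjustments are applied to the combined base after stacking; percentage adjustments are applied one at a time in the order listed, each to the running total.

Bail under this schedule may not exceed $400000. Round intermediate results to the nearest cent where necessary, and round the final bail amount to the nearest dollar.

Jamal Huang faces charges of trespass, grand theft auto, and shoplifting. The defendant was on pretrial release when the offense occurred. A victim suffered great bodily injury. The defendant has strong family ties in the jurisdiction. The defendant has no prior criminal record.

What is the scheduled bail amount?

$73254

Base amounts from the schedule: trespass $1600; grand theft auto $89300; shoplifting $13750.
Stacking rule: use the highest base only. Highest is grand theft auto at $89300. Combined base = $89300.
Defendant was on pretrial release at the time (+25%): $89300 × 1.25 = $111625.
No prior criminal record (−25%): $111625 × 0.75 = $83718.75.
Victim suffered great bodily injury (+25%): $83718.75 × 1.25 = $104648.44.
Strong family ties in the jurisdiction (−30%): $104648.44 × 0.7 = $73253.91.
$73253.91 is within the $400000 maximum.
Rounded to the nearest dollar: $73254.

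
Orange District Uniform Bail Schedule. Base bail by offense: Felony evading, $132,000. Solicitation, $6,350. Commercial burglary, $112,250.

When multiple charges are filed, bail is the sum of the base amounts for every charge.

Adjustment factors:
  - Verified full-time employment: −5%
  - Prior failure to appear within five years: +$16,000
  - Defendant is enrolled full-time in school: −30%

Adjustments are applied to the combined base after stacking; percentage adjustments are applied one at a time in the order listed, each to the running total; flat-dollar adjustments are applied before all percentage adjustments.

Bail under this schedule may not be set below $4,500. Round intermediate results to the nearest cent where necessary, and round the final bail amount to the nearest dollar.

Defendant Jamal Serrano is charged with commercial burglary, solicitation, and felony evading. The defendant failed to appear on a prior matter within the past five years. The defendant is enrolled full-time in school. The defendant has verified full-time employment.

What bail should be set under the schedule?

Base amounts from the schedule: commercial burglary $112,250; solicitation $6,350; felony evading $132,000.
Stacking rule: sum of all bases. $112,250 + $6,350 + $132,000 = $250,600.
Prior failure to appear within five years (+$16,000 flat): $250,600 + $16,000 = $266,600.
Verified full-time employment (−5%): $266,600 × 0.95 = $253,270.
Defendant is enrolled full-time in school (−30%): $253,270 × 0.7 = $177,289.
$177,289 is at or above the $4,500 minimum.

$177,289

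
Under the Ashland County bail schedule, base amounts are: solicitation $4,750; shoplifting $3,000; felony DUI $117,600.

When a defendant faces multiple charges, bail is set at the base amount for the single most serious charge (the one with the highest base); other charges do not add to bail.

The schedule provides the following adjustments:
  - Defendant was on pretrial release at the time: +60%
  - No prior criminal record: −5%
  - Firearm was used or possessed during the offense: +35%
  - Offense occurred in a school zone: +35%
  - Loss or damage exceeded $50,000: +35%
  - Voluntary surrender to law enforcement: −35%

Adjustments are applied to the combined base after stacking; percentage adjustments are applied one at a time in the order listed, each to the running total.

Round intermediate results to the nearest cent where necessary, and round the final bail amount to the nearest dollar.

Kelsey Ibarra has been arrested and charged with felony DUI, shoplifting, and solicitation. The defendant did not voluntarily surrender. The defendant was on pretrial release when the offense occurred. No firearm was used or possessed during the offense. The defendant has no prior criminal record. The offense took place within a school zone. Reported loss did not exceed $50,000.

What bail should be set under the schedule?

Base amounts from the schedule: felony DUI $117,600; shoplifting $3,000; solicitation $4,750.
Stacking rule: use the highest base only. Highest is felony DUI at $117,600. Combined base = $117,600.
Defendant was on pretrial release at the time (+60%): $117,600 × 1.6 = $188,160.
No prior criminal record (−5%): $188,160 × 0.95 = $178,752.
Offense occurred in a school zone (+35%): $178,752 × 1.35 = $241,315.20.
Rounded to the nearest dollar: $241,315.

$241,315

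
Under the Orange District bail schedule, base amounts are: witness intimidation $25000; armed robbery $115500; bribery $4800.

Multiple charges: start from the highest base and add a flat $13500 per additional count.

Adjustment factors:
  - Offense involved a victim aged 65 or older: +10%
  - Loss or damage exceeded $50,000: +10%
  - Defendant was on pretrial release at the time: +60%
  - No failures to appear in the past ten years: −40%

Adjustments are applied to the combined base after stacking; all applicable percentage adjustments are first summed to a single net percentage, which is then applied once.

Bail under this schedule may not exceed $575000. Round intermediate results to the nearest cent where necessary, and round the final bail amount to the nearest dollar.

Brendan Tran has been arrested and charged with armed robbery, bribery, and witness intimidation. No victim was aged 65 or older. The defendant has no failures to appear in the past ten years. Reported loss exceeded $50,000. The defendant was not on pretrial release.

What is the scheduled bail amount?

$99750

Base amounts from the schedule: armed robbery $115500; bribery $4800; witness intimidation $25000.
Stacking rule: highest base plus $13500 per additional charge. Highest is armed robbery at $115500; 2 additional charges → +$27000. Combined base = $142500.
Net percentage adjustment: +10% −40% = −30%. $142500 × 0.7 = $99750.
$99750 is within the $575000 maximum.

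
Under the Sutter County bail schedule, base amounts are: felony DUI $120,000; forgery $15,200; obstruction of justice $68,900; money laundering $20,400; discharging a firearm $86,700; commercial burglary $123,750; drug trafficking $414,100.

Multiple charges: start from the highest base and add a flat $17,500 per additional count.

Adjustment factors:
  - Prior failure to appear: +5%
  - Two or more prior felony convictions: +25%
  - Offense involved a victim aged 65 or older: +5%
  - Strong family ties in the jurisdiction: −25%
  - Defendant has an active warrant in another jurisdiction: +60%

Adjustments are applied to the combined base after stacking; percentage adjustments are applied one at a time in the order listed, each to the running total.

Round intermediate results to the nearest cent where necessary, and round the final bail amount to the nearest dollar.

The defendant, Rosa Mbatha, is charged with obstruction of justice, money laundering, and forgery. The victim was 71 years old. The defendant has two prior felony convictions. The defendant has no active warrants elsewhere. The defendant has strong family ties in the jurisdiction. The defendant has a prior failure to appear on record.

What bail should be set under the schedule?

Base amounts from the schedule: obstruction of justice $68,900; money laundering $20,400; forgery $15,200.
Stacking rule: highest base plus $17,500 per additional charge. Highest is obstruction of justice at $68,900; 2 additional charges → +$35,000. Combined base = $103,900.
Prior failure to appear (+5%): $103,900 × 1.05 = $109,095.
Two or more prior felony convictions (+25%): $109,095 × 1.25 = $136,368.75.
Offense involved a victim aged 65 or older (+5%): $136,368.75 × 1.05 = $143,187.19.
Strong family ties in the jurisdiction (−25%): $143,187.19 × 0.75 = $107,390.39.
Rounded to the nearest dollar: $107,390.

$107,390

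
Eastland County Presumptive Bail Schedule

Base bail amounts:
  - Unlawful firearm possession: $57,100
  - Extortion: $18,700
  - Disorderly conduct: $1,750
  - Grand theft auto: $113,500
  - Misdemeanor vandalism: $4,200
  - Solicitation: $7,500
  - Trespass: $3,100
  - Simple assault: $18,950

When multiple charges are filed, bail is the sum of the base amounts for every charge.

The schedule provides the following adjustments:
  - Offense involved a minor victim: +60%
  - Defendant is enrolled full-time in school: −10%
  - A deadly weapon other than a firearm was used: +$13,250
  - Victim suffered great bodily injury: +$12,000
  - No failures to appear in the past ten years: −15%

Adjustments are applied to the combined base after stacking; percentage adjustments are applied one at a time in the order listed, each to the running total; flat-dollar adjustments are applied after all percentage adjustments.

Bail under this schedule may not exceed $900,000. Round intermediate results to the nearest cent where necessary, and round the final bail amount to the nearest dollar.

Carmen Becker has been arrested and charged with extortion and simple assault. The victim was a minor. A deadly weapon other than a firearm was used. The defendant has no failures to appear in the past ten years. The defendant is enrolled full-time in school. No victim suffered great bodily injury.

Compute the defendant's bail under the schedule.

$59,334

Base amounts from the schedule: extortion $18,700; simple assault $18,950.
Stacking rule: sum of all bases. $18,700 + $18,950 = $37,650.
Offense involved a minor victim (+60%): $37,650 × 1.6 = $60,240.
Defendant is enrolled full-time in school (−10%): $60,240 × 0.9 = $54,216.
No failures to appear in the past ten years (−15%): $54,216 × 0.85 = $46,083.60.
A deadly weapon other than a firearm was used (+$13,250 flat): $46,083.60 + $13,250 = $59,333.60.
$59,333.60 is within the $900,000 maximum.
Rounded to the nearest dollar: $59,334.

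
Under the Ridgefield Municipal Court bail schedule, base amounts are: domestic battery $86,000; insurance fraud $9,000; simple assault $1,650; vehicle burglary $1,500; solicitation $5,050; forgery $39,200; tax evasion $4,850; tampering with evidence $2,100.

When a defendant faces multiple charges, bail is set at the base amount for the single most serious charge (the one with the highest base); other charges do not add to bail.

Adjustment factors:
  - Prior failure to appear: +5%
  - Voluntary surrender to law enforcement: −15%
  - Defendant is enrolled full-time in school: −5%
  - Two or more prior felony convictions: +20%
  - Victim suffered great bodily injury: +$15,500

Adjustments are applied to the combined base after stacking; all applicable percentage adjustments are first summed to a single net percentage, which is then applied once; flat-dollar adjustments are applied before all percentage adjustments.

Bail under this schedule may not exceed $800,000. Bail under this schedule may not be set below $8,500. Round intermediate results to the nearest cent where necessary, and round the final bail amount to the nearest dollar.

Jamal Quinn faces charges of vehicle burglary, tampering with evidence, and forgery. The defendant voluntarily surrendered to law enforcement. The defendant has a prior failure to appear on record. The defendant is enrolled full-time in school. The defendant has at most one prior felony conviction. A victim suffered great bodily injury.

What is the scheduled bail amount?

Base amounts from the schedule: vehicle burglary $1,500; tampering with evidence $2,100; forgery $39,200.
Stacking rule: use the highest base only. Highest is forgery at $39,200. Combined base = $39,200.
Victim suffered great bodily injury (+$15,500 flat): $39,200 + $15,500 = $54,700.
Net percentage adjustment: +5% −15% −5% = −15%. $54,700 × 0.85 = $46,495.
$46,495 is within the $800,000 maximum.
$46,495 is at or above the $8,500 minimum.

$46,495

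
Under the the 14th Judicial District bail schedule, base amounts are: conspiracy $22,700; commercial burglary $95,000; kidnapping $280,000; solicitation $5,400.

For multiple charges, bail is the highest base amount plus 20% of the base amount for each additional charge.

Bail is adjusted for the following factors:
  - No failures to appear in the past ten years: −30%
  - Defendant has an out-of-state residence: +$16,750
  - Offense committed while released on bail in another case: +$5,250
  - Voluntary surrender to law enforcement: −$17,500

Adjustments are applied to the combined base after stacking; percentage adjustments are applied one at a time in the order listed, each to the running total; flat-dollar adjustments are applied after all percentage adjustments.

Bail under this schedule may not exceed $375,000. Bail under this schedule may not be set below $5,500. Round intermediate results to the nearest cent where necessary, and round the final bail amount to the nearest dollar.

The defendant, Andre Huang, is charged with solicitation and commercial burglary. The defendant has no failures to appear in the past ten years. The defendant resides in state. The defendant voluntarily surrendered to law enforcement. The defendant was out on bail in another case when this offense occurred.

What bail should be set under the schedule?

Base amounts from the schedule: solicitation $5,400; commercial burglary $95,000.
Stacking rule: highest base plus 20% of each additional charge. Highest is commercial burglary at $95,000. Additional: $5,400 × 20% = $1,080. Combined base = $95,000 + $1,080 = $96,080.
No failures to appear in the past ten years (−30%): $96,080 × 0.7 = $67,256.
Offense committed while released on bail in another case (+$5,250 flat): $67,256 + $5,250 = $72,506.
Voluntary surrender to law enforcement (−$17,500 flat): $72,506 − $17,500 = $55,006.
$55,006 is within the $375,000 maximum.
$55,006 is at or above the $5,500 minimum.

$55,006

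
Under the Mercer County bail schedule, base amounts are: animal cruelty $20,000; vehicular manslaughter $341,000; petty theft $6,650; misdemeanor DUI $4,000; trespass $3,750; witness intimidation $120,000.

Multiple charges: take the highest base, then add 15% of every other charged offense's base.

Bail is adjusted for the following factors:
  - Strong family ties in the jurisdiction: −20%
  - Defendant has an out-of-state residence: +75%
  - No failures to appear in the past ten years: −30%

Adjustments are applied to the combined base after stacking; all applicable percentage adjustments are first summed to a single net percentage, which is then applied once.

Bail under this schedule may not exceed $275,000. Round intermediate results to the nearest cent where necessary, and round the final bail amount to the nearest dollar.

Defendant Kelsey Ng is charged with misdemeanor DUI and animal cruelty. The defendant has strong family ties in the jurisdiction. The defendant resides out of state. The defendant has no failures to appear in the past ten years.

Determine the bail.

$25,750

Base amounts from the schedule: misdemeanor DUI $4,000; animal cruelty $20,000.
Stacking rule: highest base plus 15% of each additional charge. Highest is animal cruelty at $20,000. Additional: $4,000 × 15% = $600. Combined base = $20,000 + $600 = $20,600.
Net percentage adjustment: −20% +75% −30% = +25%. $20,600 × 1.25 = $25,750.
$25,750 is within the $275,000 maximum.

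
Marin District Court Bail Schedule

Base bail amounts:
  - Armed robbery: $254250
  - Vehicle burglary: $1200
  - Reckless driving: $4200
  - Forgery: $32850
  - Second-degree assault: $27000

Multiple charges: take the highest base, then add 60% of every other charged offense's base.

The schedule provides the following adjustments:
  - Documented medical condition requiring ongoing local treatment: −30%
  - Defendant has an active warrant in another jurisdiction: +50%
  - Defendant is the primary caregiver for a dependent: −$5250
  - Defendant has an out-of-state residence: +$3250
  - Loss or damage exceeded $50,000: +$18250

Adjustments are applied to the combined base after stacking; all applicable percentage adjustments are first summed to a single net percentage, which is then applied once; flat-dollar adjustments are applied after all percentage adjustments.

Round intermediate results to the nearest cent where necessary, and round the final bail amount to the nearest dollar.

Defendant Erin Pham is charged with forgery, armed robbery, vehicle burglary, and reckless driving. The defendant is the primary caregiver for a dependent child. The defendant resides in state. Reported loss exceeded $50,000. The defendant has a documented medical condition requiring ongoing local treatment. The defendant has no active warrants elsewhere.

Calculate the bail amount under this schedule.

$207040

Base amounts from the schedule: forgery $32850; armed robbery $254250; vehicle burglary $1200; reckless driving $4200.
Stacking rule: highest base plus 60% of each additional charge. Highest is armed robbery at $254250. Additional: $32850 × 60% = $19710; $1200 × 60% = $720; $4200 × 60% = $2520. Combined base = $254250 + $22950 = $277200.
Documented medical condition requiring ongoing local treatment (−30%): $277200 × 0.7 = $194040.
Defendant is the primary caregiver for a dependent (−$5250 flat): $194040 − $5250 = $188790.
Loss or damage exceeded $50,000 (+$18250 flat): $188790 + $18250 = $207040.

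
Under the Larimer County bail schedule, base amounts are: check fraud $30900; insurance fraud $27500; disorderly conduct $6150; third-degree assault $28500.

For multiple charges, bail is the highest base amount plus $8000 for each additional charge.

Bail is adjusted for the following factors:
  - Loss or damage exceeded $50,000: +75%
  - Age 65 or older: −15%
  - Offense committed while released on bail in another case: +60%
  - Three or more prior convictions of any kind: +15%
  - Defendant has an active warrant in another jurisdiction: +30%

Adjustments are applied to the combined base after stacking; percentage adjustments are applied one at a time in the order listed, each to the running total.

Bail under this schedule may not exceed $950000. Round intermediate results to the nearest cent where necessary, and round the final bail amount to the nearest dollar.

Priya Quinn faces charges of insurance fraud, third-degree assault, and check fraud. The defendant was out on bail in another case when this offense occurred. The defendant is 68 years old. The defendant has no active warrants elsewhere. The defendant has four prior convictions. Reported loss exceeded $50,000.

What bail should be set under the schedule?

Base amounts from the schedule: insurance fraud $27500; third-degree assault $28500; check fraud $30900.
Stacking rule: highest base plus $8000 per additional charge. Highest is check fraud at $30900; 2 additional charges → +$16000. Combined base = $46900.
Loss or damage exceeded $50,000 (+75%): $46900 × 1.75 = $82075.
Age 65 or older (−15%): $82075 × 0.85 = $69763.75.
Offense committed while released on bail in another case (+60%): $69763.75 × 1.6 = $111622.
Three or more prior convictions of any kind (+15%): $111622 × 1.15 = $128365.30.
$128365.30 is within the $950000 maximum.
Rounded to the nearest dollar: $128365.

$128365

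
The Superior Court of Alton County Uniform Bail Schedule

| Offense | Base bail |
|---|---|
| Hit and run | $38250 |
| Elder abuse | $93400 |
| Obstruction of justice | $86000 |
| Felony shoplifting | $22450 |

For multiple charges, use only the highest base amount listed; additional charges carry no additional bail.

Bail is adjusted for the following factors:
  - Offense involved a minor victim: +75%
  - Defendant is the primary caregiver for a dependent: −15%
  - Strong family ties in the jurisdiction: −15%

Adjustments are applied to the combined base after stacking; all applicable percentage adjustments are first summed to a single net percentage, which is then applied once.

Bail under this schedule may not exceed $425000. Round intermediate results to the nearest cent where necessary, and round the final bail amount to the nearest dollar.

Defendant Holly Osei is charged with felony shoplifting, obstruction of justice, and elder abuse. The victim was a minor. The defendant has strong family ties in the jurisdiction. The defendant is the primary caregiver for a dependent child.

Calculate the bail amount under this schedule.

$135430

Base amounts from the schedule: felony shoplifting $22450; obstruction of justice $86000; elder abuse $93400.
Stacking rule: use the highest base only. Highest is elder abuse at $93400. Combined base = $93400.
Net percentage adjustment: +75% −15% −15% = +45%. $93400 × 1.45 = $135430.
$135430 is within the $425000 maximum.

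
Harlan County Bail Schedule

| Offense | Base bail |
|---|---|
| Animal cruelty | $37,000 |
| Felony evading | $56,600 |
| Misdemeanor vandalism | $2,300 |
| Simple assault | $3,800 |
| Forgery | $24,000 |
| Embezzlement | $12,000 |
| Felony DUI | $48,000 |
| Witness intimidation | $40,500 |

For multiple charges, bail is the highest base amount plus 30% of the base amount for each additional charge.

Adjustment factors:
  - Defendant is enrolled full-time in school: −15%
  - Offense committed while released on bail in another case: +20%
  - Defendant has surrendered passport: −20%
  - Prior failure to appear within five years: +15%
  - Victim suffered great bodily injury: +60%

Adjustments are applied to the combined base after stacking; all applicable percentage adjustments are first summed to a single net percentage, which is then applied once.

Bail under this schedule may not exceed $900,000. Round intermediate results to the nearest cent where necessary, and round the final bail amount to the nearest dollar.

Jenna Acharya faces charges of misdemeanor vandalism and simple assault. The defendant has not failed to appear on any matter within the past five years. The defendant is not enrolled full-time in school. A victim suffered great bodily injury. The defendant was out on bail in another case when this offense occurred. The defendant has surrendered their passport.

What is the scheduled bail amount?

Base amounts from the schedule: misdemeanor vandalism $2,300; simple assault $3,800.
Stacking rule: highest base plus 30% of each additional charge. Highest is simple assault at $3,800. Additional: $2,300 × 30% = $690. Combined base = $3,800 + $690 = $4,490.
Net percentage adjustment: +20% −20% +60% = +60%. $4,490 × 1.6 = $7,184.
$7,184 is within the $900,000 maximum.

$7,184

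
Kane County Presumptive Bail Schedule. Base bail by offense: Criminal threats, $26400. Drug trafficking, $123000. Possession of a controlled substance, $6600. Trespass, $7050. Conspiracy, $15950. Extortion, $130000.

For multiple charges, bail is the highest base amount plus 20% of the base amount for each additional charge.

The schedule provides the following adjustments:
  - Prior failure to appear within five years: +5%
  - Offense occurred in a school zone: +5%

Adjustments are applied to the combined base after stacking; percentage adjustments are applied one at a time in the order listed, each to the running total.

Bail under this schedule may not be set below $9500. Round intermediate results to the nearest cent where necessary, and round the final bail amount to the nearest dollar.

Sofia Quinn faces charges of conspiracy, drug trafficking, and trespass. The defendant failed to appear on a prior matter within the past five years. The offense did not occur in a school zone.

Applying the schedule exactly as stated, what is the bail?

Base amounts from the schedule: conspiracy $15950; drug trafficking $123000; trespass $7050.
Stacking rule: highest base plus 20% of each additional charge. Highest is drug trafficking at $123000. Additional: $15950 × 20% = $3190; $7050 × 20% = $1410. Combined base = $123000 + $4600 = $127600.
Prior failure to appear within five years (+5%): $127600 × 1.05 = $133980.
$133980 is at or above the $9500 minimum.

$133980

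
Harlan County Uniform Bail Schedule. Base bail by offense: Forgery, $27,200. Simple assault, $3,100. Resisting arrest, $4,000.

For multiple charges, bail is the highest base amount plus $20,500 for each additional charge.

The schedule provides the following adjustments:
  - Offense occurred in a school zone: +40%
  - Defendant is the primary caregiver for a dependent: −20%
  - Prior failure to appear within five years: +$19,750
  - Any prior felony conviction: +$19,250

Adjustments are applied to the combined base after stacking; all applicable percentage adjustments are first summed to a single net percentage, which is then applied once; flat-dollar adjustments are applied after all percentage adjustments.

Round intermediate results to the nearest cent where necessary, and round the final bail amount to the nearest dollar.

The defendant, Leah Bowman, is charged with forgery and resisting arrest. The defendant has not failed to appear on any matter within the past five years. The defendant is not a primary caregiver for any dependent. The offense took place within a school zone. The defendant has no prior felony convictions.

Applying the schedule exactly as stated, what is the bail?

$66,780

Base amounts from the schedule: forgery $27,200; resisting arrest $4,000.
Stacking rule: highest base plus $20,500 per additional charge. Highest is forgery at $27,200; 1 additional charge → +$20,500. Combined base = $47,700.
Offense occurred in a school zone (+40%): $47,700 × 1.4 = $66,780.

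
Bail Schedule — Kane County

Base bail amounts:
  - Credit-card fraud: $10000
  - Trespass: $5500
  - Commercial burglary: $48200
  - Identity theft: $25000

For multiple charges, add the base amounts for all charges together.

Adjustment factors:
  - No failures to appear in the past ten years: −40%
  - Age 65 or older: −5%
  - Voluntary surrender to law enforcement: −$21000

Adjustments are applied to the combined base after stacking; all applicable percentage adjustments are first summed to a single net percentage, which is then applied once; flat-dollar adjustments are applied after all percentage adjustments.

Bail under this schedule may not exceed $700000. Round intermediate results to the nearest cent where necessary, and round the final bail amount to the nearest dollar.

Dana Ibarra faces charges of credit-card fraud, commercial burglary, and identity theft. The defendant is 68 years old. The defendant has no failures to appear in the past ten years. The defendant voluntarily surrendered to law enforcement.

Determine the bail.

$24760

Base amounts from the schedule: credit-card fraud $10000; commercial burglary $48200; identity theft $25000.
Stacking rule: sum of all bases. $10000 + $48200 + $25000 = $83200.
Net percentage adjustment: −40% −5% = −45%. $83200 × 0.55 = $45760.
Voluntary surrender to law enforcement (−$21000 flat): $45760 − $21000 = $24760.
$24760 is within the $700000 maximum.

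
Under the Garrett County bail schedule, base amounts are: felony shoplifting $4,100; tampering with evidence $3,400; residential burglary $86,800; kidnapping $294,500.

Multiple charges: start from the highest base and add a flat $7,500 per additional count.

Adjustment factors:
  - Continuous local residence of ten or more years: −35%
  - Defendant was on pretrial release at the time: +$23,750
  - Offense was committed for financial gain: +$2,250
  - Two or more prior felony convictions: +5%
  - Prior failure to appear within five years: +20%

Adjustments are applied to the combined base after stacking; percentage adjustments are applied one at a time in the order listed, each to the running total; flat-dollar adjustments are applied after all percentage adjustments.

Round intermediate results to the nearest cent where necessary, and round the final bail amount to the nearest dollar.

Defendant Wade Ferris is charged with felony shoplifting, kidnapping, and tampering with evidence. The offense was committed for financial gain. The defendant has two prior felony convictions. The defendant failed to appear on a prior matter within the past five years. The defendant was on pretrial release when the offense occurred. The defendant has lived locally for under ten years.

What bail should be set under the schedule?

$415,970

Base amounts from the schedule: felony shoplifting $4,100; kidnapping $294,500; tampering with evidence $3,400.
Stacking rule: highest base plus $7,500 per additional charge. Highest is kidnapping at $294,500; 2 additional charges → +$15,000. Combined base = $309,500.
Two or more prior felony convictions (+5%): $309,500 × 1.05 = $324,975.
Prior failure to appear within five years (+20%): $324,975 × 1.2 = $389,970.
Defendant was on pretrial release at the time (+$23,750 flat): $389,970 + $23,750 = $413,720.
Offense was committed for financial gain (+$2,250 flat): $413,720 + $2,250 = $415,970.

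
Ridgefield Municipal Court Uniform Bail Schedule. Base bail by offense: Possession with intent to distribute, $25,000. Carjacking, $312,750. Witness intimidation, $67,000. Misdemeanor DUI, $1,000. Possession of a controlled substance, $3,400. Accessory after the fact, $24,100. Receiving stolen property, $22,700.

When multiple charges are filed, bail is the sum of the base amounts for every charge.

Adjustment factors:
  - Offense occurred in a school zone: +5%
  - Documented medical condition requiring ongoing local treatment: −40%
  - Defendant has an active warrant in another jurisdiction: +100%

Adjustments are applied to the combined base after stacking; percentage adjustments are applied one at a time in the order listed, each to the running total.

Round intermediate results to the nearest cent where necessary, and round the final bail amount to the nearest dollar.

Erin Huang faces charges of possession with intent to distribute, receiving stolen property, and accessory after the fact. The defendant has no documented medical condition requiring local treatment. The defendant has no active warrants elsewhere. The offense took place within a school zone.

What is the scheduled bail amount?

$75,390

Base amounts from the schedule: possession with intent to distribute $25,000; receiving stolen property $22,700; accessory after the fact $24,100.
Stacking rule: sum of all bases. $25,000 + $22,700 + $24,100 = $71,800.
Offense occurred in a school zone (+5%): $71,800 × 1.05 = $75,390.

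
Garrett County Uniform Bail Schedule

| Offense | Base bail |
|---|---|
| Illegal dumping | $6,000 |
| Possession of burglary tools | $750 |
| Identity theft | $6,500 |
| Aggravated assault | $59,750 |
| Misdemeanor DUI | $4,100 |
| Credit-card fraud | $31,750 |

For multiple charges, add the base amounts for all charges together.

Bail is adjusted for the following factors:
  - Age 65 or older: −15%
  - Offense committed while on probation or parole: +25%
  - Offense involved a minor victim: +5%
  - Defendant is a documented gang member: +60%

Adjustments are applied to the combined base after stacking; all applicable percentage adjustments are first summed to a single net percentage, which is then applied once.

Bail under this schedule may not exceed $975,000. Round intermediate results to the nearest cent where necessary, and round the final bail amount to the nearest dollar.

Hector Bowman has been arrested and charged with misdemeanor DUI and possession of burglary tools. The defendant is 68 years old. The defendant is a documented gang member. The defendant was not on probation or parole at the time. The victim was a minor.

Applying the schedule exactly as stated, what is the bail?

Base amounts from the schedule: misdemeanor DUI $4,100; possession of burglary tools $750.
Stacking rule: sum of all bases. $4,100 + $750 = $4,850.
Net percentage adjustment: −15% +5% +60% = +50%. $4,850 × 1.5 = $7,275.
$7,275 is within the $975,000 maximum.

$7,275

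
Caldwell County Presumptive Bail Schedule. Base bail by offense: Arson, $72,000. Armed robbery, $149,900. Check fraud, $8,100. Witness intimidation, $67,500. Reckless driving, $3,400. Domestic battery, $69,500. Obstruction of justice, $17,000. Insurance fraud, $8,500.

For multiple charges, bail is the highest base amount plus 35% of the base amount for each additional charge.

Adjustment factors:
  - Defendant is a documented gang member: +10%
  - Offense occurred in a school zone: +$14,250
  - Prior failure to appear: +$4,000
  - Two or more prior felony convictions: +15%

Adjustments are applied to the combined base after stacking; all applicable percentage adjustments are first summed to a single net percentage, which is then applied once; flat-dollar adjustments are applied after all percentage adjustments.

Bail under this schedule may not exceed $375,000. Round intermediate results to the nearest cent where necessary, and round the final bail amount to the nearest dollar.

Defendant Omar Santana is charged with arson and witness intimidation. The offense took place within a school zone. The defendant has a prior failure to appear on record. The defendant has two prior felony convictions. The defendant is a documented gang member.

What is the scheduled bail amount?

$137,781

Base amounts from the schedule: arson $72,000; witness intimidation $67,500.
Stacking rule: highest base plus 35% of each additional charge. Highest is arson at $72,000. Additional: $67,500 × 35% = $23,625. Combined base = $72,000 + $23,625 = $95,625.
Net percentage adjustment: +10% +15% = +25%. $95,625 × 1.25 = $119,531.25.
Offense occurred in a school zone (+$14,250 flat): $119,531.25 + $14,250 = $133,781.25.
Prior failure to appear (+$4,000 flat): $133,781.25 + $4,000 = $137,781.25.
$137,781.25 is within the $375,000 maximum.
Rounded to the nearest dollar: $137,781.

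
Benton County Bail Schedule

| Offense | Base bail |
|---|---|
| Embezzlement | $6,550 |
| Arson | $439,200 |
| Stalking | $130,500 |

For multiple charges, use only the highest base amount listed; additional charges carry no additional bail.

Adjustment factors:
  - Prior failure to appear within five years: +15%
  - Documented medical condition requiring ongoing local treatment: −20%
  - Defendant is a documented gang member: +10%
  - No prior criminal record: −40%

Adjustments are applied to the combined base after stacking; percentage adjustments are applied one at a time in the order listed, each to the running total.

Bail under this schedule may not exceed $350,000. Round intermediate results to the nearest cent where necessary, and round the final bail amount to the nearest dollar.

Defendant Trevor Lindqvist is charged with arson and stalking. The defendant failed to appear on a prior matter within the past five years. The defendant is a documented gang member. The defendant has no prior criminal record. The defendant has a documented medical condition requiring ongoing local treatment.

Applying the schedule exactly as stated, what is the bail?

$266,682

Base amounts from the schedule: arson $439,200; stalking $130,500.
Stacking rule: use the highest base only. Highest is arson at $439,200. Combined base = $439,200.
Prior failure to appear within five years (+15%): $439,200 × 1.15 = $505,080.
Documented medical condition requiring ongoing local treatment (−20%): $505,080 × 0.8 = $404,064.
Defendant is a documented gang member (+10%): $404,064 × 1.1 = $444,470.40.
No prior criminal record (−40%): $444,470.40 × 0.6 = $266,682.24.
$266,682.24 is within the $350,000 maximum.
Rounded to the nearest dollar: $266,682.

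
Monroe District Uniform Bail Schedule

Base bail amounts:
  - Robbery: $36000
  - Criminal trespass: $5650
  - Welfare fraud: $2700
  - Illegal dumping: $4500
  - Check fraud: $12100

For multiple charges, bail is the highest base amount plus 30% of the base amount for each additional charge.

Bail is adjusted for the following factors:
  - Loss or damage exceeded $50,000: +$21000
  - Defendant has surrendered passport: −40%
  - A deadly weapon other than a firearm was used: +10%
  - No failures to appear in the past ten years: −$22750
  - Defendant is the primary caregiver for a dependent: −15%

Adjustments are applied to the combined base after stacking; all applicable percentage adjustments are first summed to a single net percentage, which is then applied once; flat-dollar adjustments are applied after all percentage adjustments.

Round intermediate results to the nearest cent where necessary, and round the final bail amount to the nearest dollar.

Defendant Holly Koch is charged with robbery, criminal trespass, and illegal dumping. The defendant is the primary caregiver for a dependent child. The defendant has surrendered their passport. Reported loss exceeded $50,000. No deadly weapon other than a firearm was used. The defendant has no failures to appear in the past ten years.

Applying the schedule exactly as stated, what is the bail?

$15820

Base amounts from the schedule: robbery $36000; criminal trespass $5650; illegal dumping $4500.
Stacking rule: highest base plus 30% of each additional charge. Highest is robbery at $36000. Additional: $5650 × 30% = $1695; $4500 × 30% = $1350. Combined base = $36000 + $3045 = $39045.
Net percentage adjustment: −40% −15% = −55%. $39045 × 0.45 = $17570.25.
Loss or damage exceeded $50,000 (+$21000 flat): $17570.25 + $21000 = $38570.25.
No failures to appear in the past ten years (−$22750 flat): $38570.25 − $22750 = $15820.25.
Rounded to the nearest dollar: $15820.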